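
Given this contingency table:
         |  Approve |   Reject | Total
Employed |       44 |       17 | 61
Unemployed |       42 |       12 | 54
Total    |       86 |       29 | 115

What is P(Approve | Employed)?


P(Approve | Employed) = 44/(44+17) = 44/61

P(Approve|Employed) = 44/61 ≈ 72.13%


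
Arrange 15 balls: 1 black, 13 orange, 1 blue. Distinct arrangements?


15!/(1!×13!×1!) = 210

210


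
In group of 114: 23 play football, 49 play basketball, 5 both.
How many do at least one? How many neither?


|A∪B| = 23+49-5 = 67
Neither = 114-67 = 47

At least one: 67; Neither: 47


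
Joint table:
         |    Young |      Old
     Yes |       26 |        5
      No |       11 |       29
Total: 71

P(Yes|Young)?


P(Yes|Young) = 26/(26+11) = 26/37

P = 26/37 ≈ 70.27%


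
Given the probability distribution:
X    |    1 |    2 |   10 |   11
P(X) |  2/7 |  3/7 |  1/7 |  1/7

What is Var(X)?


E[X] = 29/7
E[X²] = 235/7
Var(X) = E[X²] - (E[X])² = 235/7 - 841/49 = 804/49

Var(X) = 804/49 ≈ 16.4082


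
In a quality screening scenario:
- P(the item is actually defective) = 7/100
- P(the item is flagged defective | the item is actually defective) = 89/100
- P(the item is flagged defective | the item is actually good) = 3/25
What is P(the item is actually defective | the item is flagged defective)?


Using Bayes' theorem:
P(A|B) = P(B|A)·P(A) / P(B)

P(the item is flagged defective) = 89/100 × 7/100 + 3/25 × 93/100
= 623/10000 + 279/2500 = 1739/10000

P(the item is actually defective|the item is flagged defective) = (623/10000) / (1739/10000) = 623/1739

P(the item is actually defective|the item is flagged defective) = 623/1739 ≈ 35.83%


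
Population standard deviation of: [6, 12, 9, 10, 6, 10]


Mean = 53/6
  (6-53/6)²=289/36
  (12-53/6)²=361/36
  (9-53/6)²=1/36
  (10-53/6)²=49/36
  (6-53/6)²=289/36
  (10-53/6)²=49/36
Σ(x-μ)² = 173/6
σ² = (173/6)/6 = 173/36

σ = √(173/36) ≈ 2.1922


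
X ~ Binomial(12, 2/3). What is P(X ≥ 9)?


P(X ≥ 9) = Σ P(X=i) for i=9..12
P(X=9) = 112640/531441
P(X=10) = 22528/177147
P(X=11) = 8192/177147
P(X=12) = 4096/531441
Sum = 69632/177147

P(X ≥ 9) = 69632/177147 ≈ 39.31%


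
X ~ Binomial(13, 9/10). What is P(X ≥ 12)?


P(X ≥ 12) = Σ P(X=i) for i=12..13
P(X=12) = 3671583974253/10000000000000
P(X=13) = 2541865828329/10000000000000
Sum = 3106724901291/5000000000000

P(X ≥ 12) = 3106724901291/5000000000000 ≈ 62.13%


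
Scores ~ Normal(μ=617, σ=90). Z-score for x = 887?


z = (x - μ)/σ = (887 - 617)/90 = 3.0

z = 3.0


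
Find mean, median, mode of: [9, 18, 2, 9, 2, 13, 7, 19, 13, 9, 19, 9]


Sorted: [2, 2, 7, 9, 9, 9, 9, 13, 13, 18, 19, 19]
Mean = 129/12 = 43/4
Median = 9
Freq: {9: 4, 18: 1, 2: 2, 13: 2, 7: 1, 19: 2}
Mode: [9]

Mean=43/4, Median=9, Mode=9


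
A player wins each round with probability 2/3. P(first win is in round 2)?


Geometric: P(X=2) = (1-p)^(k-1)×p = (1/3)^1×2/3 = 2/9

P(X=2) = 2/9 ≈ 22.22%


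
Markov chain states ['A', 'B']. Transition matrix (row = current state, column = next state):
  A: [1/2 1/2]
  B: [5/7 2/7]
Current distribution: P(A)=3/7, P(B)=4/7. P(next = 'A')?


P(next=A) = Σᵢ P(now=i)×P(i→A)
= 3/7×1/2 + 4/7×5/7
= 3/14 + 20/49 = 61/98

P = 61/98 ≈ 0.6224


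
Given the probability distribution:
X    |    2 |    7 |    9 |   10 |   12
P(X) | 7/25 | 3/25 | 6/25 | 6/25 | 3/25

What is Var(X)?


E[X] = 37/5
E[X²] = 1693/25
Var(X) = E[X²] - (E[X])² = 1693/25 - 1369/25 = 324/25

Var(X) = 324/25 ≈ 12.9600


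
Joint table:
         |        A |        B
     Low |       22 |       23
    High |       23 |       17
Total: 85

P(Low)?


P(Low) = (22+23)/85 = 45/85 = 9/17

P(Low) = 9/17 ≈ 52.94%


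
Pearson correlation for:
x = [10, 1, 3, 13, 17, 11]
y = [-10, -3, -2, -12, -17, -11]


n=6, Σx=55, Σy=-55, Σxy=-675, Σx²=689, Σy²=667
r = (6×(-675) - 55×(-55))/√((6×689 - 55²)(6×667 - (-55)²))
= -1025/√(1109×977) = -1025/√1083493 ≈ -1025/1040.9097 ≈ -0.9847

r ≈ -0.9847


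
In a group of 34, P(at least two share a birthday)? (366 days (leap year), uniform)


P(all different) = Π(366-i)/366 for i=0..33
= 0.205601
P(match) = 1 - 0.205601 = 0.794399

P ≈ 0.7944 ≈ 79.44%


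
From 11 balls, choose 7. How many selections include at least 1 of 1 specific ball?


Complement: C(11,7) - C(10,7) = 330 - 120 = 210

210


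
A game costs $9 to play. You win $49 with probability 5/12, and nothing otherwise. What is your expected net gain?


E[gain] = (49-9)×5/12 + (-9)×7/12
= 50/3 - 21/4 = 137/12

Expected net gain = $137/12 ≈ $11.42


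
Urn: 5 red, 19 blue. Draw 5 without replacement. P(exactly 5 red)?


Hypergeometric: C(5,5)×C(19,0)/C(24,5)
= 1×1/42504 = 1/42504

P(X=5) = 1/42504 ≈ 0.00%


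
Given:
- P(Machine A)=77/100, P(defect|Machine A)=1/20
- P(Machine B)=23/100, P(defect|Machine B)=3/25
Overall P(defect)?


P(B) = Σ P(B|Aᵢ)×P(Aᵢ)
  1/20×77/100 = 77/2000
  3/25×23/100 = 69/2500
Sum = 661/10000

P(defect) = 661/10000 ≈ 6.61%


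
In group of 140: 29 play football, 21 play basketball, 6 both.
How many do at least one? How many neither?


|A∪B| = 29+21-6 = 44
Neither = 140-44 = 96

At least one: 44; Neither: 96


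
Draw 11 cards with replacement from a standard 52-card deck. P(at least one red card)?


P(not a red card) = 26/52 = 1/2
P(none in 11 draws) = (1/2)^11 = 1/2048
P(≥1 red card) = 1 - 1/2048 = 2047/2048

P = 2047/2048 ≈ 99.95%


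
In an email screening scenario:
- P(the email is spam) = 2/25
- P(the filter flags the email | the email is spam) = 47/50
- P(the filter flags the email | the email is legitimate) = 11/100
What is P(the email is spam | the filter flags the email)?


Using Bayes' theorem:
P(A|B) = P(B|A)·P(A) / P(B)

P(the filter flags the email) = 47/50 × 2/25 + 11/100 × 23/25
= 47/625 + 253/2500 = 441/2500

P(the email is spam|the filter flags the email) = (47/625) / (441/2500) = 188/441

P(the email is spam|the filter flags the email) = 188/441 ≈ 42.63%


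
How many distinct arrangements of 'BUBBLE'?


Letters: 6, freq: {'B': 3, 'U': 1, 'L': 1, 'E': 1}
6!/(3!×1!×1!×1!) = 720/6 = 120

120


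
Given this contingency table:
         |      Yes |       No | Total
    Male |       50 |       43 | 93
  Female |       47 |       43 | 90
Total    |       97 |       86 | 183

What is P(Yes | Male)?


P(Yes | Male) = 50/(50+43) = 50/93

P(Yes|Male) = 50/93 ≈ 53.76%


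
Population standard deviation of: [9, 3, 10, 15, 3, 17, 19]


Mean = 76/7
  (9-76/7)²=169/49
  (3-76/7)²=3025/49
  (10-76/7)²=36/49
  (15-76/7)²=841/49
  (3-76/7)²=3025/49
  (17-76/7)²=1849/49
  (19-76/7)²=3249/49
Σ(x-μ)² = 1742/7
σ² = (1742/7)/7 = 1742/49

σ = √(1742/49) ≈ 5.9625


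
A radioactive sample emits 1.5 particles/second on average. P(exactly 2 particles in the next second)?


Poisson(λ=1.5): P(X=2) = e^(-λ)×λ^k/k!
= e^(-1.5) × 1.5^2 / 2!
≈ 0.2231301601 × 2.25 / 2 ≈ 0.251021

P(X=2) ≈ 0.251021 ≈ 25.10%


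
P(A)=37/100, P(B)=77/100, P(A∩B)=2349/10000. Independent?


P(A)×P(B) = 2849/10000
P(A∩B) = 2349/10000
Not equal → NOT independent

No, not independent


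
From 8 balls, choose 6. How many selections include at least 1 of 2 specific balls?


Complement: C(8,6) - C(6,6) = 28 - 1 = 27

27


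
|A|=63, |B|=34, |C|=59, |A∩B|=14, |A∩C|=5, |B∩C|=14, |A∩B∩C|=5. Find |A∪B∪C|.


|A∪B∪C| = 63+34+59-14-5-14+5 = 128

|A∪B∪C| = 128


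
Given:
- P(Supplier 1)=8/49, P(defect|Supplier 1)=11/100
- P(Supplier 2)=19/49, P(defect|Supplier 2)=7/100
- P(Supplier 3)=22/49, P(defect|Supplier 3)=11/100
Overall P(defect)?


P(B) = Σ P(B|Aᵢ)×P(Aᵢ)
  11/100×8/49 = 22/1225
  7/100×19/49 = 19/700
  11/100×22/49 = 121/2450
Sum = 463/4900

P(defect) = 463/4900 ≈ 9.45%


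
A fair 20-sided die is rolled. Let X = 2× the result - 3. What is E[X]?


E[die] = (1+20)/2 = 21/2
E[X] = 2×21/2 - 3 = 18

E[X] = 18


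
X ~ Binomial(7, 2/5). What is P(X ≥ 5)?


P(X ≥ 5) = Σ P(X=i) for i=5..7
P(X=5) = 6048/78125
P(X=6) = 1344/78125
P(X=7) = 128/78125
Sum = 1504/15625

P(X ≥ 5) = 1504/15625 ≈ 9.63%


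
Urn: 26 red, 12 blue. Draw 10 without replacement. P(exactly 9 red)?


Hypergeometric: C(26,9)×C(12,1)/C(38,10)
= 3124550×12/472733756 = 44850/565471

P(X=9) = 44850/565471 ≈ 7.93%


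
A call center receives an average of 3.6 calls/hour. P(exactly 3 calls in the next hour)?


Poisson(λ=3.6): P(X=3) = e^(-λ)×λ^k/k!
= e^(-3.6) × 3.6^3 / 3!
≈ 0.02732372245 × 46.656 / 6 ≈ 0.212469

P(X=3) ≈ 0.212469 ≈ 21.25%


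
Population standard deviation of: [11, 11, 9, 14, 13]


Mean = 58/5
  (11-58/5)²=9/25
  (11-58/5)²=9/25
  (9-58/5)²=169/25
  (14-58/5)²=144/25
  (13-58/5)²=49/25
Σ(x-μ)² = 76/5
σ² = (76/5)/5 = 76/25

σ = √(76/25) ≈ 1.7436


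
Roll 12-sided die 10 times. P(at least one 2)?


P(no 2)^10 = (11/12)^10 = 25937424601/61917364224
P(≥1) = 1 - 25937424601/61917364224 = 35979939623/61917364224

P = 35979939623/61917364224 ≈ 58.11%


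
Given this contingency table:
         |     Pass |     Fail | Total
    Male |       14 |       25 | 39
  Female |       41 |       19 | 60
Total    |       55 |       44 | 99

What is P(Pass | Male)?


P(Pass | Male) = 14/(14+25) = 14/39

P(Pass|Male) = 14/39 ≈ 35.90%


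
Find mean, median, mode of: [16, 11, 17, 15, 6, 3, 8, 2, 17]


Sorted: [2, 3, 6, 8, 11, 15, 16, 17, 17]
Mean = 95/9
Median = 11
Freq: {16: 1, 11: 1, 17: 2, 15: 1, 6: 1, 3: 1, 8: 1, 2: 1}
Mode: [17]

Mean=95/9, Median=11, Mode=17


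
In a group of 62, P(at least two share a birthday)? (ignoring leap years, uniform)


P(all different) = Π(365-i)/365 for i=0..61
= 0.004090
P(match) = 1 - 0.004090 = 0.995910

P ≈ 0.9959 ≈ 99.59%


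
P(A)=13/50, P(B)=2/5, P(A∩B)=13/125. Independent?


P(A)×P(B) = 13/125
P(A∩B) = 13/125
Equal ✓ → Independent

Yes, independent


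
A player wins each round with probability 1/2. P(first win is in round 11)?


Geometric: P(X=11) = (1-p)^(k-1)×p = (1/2)^10×1/2 = 1/2048

P(X=11) = 1/2048 ≈ 0.05%


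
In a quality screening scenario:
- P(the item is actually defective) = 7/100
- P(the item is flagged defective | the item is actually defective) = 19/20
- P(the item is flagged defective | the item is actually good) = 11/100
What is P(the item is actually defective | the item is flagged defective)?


Using Bayes' theorem:
P(A|B) = P(B|A)·P(A) / P(B)

P(the item is flagged defective) = 19/20 × 7/100 + 11/100 × 93/100
= 133/2000 + 1023/10000 = 211/1250

P(the item is actually defective|the item is flagged defective) = (133/2000) / (211/1250) = 665/1688

P(the item is actually defective|the item is flagged defective) = 665/1688 ≈ 39.40%


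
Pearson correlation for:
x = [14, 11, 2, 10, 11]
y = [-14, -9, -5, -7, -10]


n=5, Σx=48, Σy=-45, Σxy=-485, Σx²=542, Σy²=451
r = (5×(-485) - 48×(-45))/√((5×542 - 48²)(5×451 - (-45)²))
= -265/√(406×230) = -265/√93380 ≈ -265/305.5814 ≈ -0.8672

r ≈ -0.8672


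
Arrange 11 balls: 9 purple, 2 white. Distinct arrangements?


11!/(9!×2!) = 55

55


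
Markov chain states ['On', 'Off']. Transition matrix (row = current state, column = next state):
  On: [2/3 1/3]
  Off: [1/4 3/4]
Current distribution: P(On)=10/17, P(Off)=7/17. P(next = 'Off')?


P(next=Off) = Σᵢ P(now=i)×P(i→Off)
= 10/17×1/3 + 7/17×3/4
= 10/51 + 21/68 = 103/204

P = 103/204 ≈ 0.5049


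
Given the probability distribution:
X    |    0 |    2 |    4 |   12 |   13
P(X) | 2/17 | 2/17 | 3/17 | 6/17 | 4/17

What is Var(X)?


E[X] = 140/17
E[X²] = 1596/17
Var(X) = E[X²] - (E[X])² = 1596/17 - 19600/289 = 7532/289

Var(X) = 7532/289 ≈ 26.0623


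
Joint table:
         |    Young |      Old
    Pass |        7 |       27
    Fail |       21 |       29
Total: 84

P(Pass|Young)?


P(Pass|Young) = 7/(7+21) = 7/28 = 1/4

P = 1/4 ≈ 25.00%


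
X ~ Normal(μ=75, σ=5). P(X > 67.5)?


z = (67.5-75)/5 = -1.5
P(X > 67.5) = 1 - P(Z ≤ -1.5) = 1 - 0.0668 = 0.9332

P(X > 67.5) ≈ 0.9332


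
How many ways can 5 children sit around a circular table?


Circular arrangements of 5 distinct objects: fix one position to break rotational symmetry.
(n-1)! = 4! = 24

24


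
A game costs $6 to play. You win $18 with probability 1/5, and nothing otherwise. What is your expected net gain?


E[gain] = (18-6)×1/5 + (-6)×4/5
= 12/5 - 24/5 = -12/5

Expected net gain = $-12/5 ≈ $-2.40


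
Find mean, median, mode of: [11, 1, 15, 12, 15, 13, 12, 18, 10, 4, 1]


Sorted: [1, 1, 4, 10, 11, 12, 12, 13, 15, 15, 18]
Mean = 112/11
Median = 12
Freq: {11: 1, 1: 2, 15: 2, 12: 2, 13: 1, 18: 1, 10: 1, 4: 1}
Mode: [1, 12, 15]

Mean=112/11, Median=12, Mode=[1, 12, 15]


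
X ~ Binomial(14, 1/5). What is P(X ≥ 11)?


P(X ≥ 11) = Σ P(X=i) for i=11..14
P(X=11) = 23296/6103515625
P(X=12) = 1456/6103515625
P(X=13) = 56/6103515625
P(X=14) = 1/6103515625
Sum = 24809/6103515625

P(X ≥ 11) = 24809/6103515625 ≈ 0.00%


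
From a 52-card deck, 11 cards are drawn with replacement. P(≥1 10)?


P(not a 10) = 48/52 = 12/13
P(none in 11 draws) = (12/13)^11 = 743008370688/1792160394037
P(≥1 10) = 1 - 743008370688/1792160394037 = 1049152023349/1792160394037

P = 1049152023349/1792160394037 ≈ 58.54%


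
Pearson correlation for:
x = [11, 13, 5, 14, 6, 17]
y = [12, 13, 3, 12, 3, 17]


n=6, Σx=66, Σy=60, Σxy=791, Σx²=836, Σy²=764
r = (6×791 - 66×60)/√((6×836 - 66²)(6×764 - 60²))
= 786/√(660×984) = 786/√649440 ≈ 786/805.8784 ≈ 0.9753

r ≈ 0.9753


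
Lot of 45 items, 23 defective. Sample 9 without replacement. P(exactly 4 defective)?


Hypergeometric: C(23,4)×C(22,5)/C(45,9)
= 8855×26334/886163135 = 223146/848003

P(X=4) = 223146/848003 ≈ 26.31%


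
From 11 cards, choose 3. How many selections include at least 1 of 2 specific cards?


Complement: C(11,3) - C(9,3) = 165 - 84 = 81

81


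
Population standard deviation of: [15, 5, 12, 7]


Mean = 39/4
  (15-39/4)²=441/16
  (5-39/4)²=361/16
  (12-39/4)²=81/16
  (7-39/4)²=121/16
Σ(x-μ)² = 251/4
σ² = (251/4)/4 = 251/16

σ = √(251/16) ≈ 3.9607


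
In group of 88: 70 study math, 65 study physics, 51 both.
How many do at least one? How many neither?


|A∪B| = 70+65-51 = 84
Neither = 88-84 = 4

At least one: 84; Neither: 4


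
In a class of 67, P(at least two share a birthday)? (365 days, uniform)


P(all different) = Π(365-i)/365 for i=0..66
= 0.001560
P(match) = 1 - 0.001560 = 0.998440

P ≈ 0.9984 ≈ 99.84%


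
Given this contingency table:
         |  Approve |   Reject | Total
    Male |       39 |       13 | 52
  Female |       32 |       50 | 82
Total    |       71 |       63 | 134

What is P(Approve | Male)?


P(Approve | Male) = 39/(39+13) = 39/52 = 3/4

P(Approve|Male) = 3/4 ≈ 75.00%


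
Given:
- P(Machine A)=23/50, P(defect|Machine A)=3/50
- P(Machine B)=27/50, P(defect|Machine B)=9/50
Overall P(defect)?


P(B) = Σ P(B|Aᵢ)×P(Aᵢ)
  3/50×23/50 = 69/2500
  9/50×27/50 = 243/2500
Sum = 78/625

P(defect) = 78/625 ≈ 12.48%


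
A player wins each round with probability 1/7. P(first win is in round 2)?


Geometric: P(X=2) = (1-p)^(k-1)×p = (6/7)^1×1/7 = 6/49

P(X=2) = 6/49 ≈ 12.24%


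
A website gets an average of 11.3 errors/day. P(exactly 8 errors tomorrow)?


Poisson(λ=11.3): P(X=8) = e^(-λ)×λ^k/k!
= e^(-11.3) × 11.3^8 / 8!
≈ 1.237292426e-05 × 265844419.291 / 40320 ≈ 0.081579

P(X=8) ≈ 0.081579 ≈ 8.16%


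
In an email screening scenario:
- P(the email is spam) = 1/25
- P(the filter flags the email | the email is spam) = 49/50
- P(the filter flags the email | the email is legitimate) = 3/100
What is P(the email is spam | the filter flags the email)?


Using Bayes' theorem:
P(A|B) = P(B|A)·P(A) / P(B)

P(the filter flags the email) = 49/50 × 1/25 + 3/100 × 24/25
= 49/1250 + 18/625 = 17/250

P(the email is spam|the filter flags the email) = (49/1250) / (17/250) = 49/85

P(the email is spam|the filter flags the email) = 49/85 ≈ 57.65%


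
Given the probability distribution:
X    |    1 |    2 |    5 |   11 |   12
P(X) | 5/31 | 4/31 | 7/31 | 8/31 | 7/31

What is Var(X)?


E[X] = 220/31
E[X²] = 2172/31
Var(X) = E[X²] - (E[X])² = 2172/31 - 48400/961 = 18932/961

Var(X) = 18932/961 ≈ 19.7003


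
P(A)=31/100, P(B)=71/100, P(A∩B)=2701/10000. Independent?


P(A)×P(B) = 2201/10000
P(A∩B) = 2701/10000
Not equal → NOT independent

No, not independent


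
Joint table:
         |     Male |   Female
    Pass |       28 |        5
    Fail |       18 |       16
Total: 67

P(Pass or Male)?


P(Pass∨Male) = P(Pass) + P(Male) - P(Pass∧Male)
= (33 + 46 - 28)/67 = 51/67

P = 51/67 ≈ 76.12%


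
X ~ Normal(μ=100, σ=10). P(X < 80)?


z = (80-100)/10 = -2.0
P(Z < -2.0) = 0.0228

P(X < 80) ≈ 0.0228


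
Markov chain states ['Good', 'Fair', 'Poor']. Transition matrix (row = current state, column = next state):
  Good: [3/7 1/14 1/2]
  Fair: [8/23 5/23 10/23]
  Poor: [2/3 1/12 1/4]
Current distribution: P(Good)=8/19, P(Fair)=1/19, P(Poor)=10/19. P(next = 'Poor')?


P(next=Poor) = Σᵢ P(now=i)×P(i→Poor)
= 8/19×1/2 + 1/19×10/23 + 10/19×1/4
= 4/19 + 10/437 + 5/38 = 319/874

P = 319/874 ≈ 0.3650


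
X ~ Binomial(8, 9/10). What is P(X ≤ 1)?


P(X ≤ 1) = Σ P(X=i) for i=0..1
P(X=0) = 1/100000000
P(X=1) = 9/12500000
Sum = 73/100000000

P(X ≤ 1) = 73/100000000 ≈ 0.00%


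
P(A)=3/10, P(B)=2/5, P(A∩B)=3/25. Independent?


P(A)×P(B) = 3/25
P(A∩B) = 3/25
Equal ✓ → Independent

Yes, independent


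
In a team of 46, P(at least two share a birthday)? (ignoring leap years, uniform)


P(all different) = Π(365-i)/365 for i=0..45
= 0.051747
P(match) = 1 - 0.051747 = 0.948253

P ≈ 0.9483 ≈ 94.83%


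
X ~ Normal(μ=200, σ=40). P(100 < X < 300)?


z₁=(100-200)/40=-2.5, z₂=(300-200)/40=2.5
P = Φ(2.5) - Φ(-2.5) = 0.993790 - 0.006210 = 0.987580 ≈ 0.9876

P(100 < X < 300) ≈ 0.9876


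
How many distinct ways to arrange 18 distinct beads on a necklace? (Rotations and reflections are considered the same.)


Free circular arrangements: rotations and reflections both identified.
(n-1)!/2 = 17!/2 = 355687428096000/2 = 177843714048000

177843714048000


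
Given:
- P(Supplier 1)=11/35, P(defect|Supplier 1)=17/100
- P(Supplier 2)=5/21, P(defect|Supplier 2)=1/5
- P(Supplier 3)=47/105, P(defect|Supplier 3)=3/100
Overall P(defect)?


P(B) = Σ P(B|Aᵢ)×P(Aᵢ)
  17/100×11/35 = 187/3500
  1/5×5/21 = 1/21
  3/100×47/105 = 47/3500
Sum = 601/5250

P(defect) = 601/5250 ≈ 11.45%


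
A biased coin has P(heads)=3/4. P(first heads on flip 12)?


Geometric: P(X=12) = (1-p)^(k-1)×p = (1/4)^11×3/4 = 3/16777216

P(X=12) = 3/16777216 ≈ 0.00%


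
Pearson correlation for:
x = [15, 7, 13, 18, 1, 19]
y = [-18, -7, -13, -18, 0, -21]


n=6, Σx=73, Σy=-77, Σxy=-1211, Σx²=1129, Σy²=1307
r = (6×(-1211) - 73×(-77))/√((6×1129 - 73²)(6×1307 - (-77)²))
= -1645/√(1445×1913) = -1645/√2764285 ≈ -1645/1662.6139 ≈ -0.9894

r ≈ -0.9894


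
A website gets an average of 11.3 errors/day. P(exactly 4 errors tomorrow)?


Poisson(λ=11.3): P(X=4) = e^(-λ)×λ^k/k!
= e^(-11.3) × 11.3^4 / 4!
≈ 1.237292426e-05 × 16304.7361 / 24 ≈ 0.008406

P(X=4) ≈ 0.008406 ≈ 0.84%


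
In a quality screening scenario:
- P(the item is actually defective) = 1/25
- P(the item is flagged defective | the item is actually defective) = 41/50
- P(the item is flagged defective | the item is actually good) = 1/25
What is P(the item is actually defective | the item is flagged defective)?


Using Bayes' theorem:
P(A|B) = P(B|A)·P(A) / P(B)

P(the item is flagged defective) = 41/50 × 1/25 + 1/25 × 24/25
= 41/1250 + 24/625 = 89/1250

P(the item is actually defective|the item is flagged defective) = (41/1250) / (89/1250) = 41/89

P(the item is actually defective|the item is flagged defective) = 41/89 ≈ 46.07%


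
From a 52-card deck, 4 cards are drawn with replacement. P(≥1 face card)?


P(not a face card) = 40/52 = 10/13
P(none in 4 draws) = (10/13)^4 = 10000/28561
P(≥1 face card) = 1 - 10000/28561 = 18561/28561

P = 18561/28561 ≈ 64.99%


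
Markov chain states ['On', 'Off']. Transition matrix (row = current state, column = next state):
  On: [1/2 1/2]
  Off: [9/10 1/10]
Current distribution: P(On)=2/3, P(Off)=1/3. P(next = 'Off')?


P(next=Off) = Σᵢ P(now=i)×P(i→Off)
= 2/3×1/2 + 1/3×1/10
= 1/3 + 1/30 = 11/30

P = 11/30 ≈ 0.3667


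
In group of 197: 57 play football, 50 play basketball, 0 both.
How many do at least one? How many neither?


|A∪B| = 57+50-0 = 107
Neither = 197-107 = 90

At least one: 107; Neither: 90


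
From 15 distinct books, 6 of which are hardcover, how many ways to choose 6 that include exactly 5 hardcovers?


Choose 5 of the 6 hardcovers and 1 of the other 9 books:
C(6,5)×C(9,1) = 6×9 = 54

54


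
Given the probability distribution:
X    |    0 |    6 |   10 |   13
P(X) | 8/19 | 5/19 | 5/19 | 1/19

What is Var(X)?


E[X] = 93/19
E[X²] = 849/19
Var(X) = E[X²] - (E[X])² = 849/19 - 8649/361 = 7482/361

Var(X) = 7482/361 ≈ 20.7258


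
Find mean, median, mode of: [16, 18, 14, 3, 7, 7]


Sorted: [3, 7, 7, 14, 16, 18]
Mean = 65/6
Median = 21/2
Freq: {16: 1, 18: 1, 14: 1, 3: 1, 7: 2}
Mode: [7]

Mean=65/6, Median=21/2, Mode=7


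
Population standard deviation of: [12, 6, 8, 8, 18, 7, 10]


Mean = 69/7
  (12-69/7)²=225/49
  (6-69/7)²=729/49
  (8-69/7)²=169/49
  (8-69/7)²=169/49
  (18-69/7)²=3249/49
  (7-69/7)²=400/49
  (10-69/7)²=1/49
Σ(x-μ)² = 706/7
σ² = (706/7)/7 = 706/49

σ = √(706/49) ≈ 3.7958


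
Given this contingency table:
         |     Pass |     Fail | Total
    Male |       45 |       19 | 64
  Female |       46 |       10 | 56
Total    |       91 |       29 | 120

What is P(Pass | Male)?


P(Pass | Male) = 45/(45+19) = 45/64

P(Pass|Male) = 45/64 ≈ 70.31%


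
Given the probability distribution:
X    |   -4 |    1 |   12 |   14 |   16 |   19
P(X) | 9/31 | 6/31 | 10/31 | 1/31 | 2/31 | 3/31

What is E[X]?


E[X] = Σ x·P(X=x)
= (-4)×(9/31) + (1)×(6/31) + (12)×(10/31) + (14)×(1/31) + (16)×(2/31) + (19)×(3/31)
= 193/31

E[X] = 193/31


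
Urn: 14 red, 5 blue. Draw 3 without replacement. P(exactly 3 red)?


Hypergeometric: C(14,3)×C(5,0)/C(19,3)
= 364×1/969 = 364/969

P(X=3) = 364/969 ≈ 37.56%


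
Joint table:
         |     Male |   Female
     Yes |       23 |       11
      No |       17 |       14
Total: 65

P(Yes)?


P(Yes) = (23+11)/65 = 34/65

P(Yes) = 34/65 ≈ 52.31%


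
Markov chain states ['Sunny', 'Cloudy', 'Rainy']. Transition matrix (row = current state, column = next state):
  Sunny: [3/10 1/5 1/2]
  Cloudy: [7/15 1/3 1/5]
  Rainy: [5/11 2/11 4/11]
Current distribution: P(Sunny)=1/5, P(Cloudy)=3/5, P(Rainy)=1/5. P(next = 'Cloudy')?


P(next=Cloudy) = Σᵢ P(now=i)×P(i→Cloudy)
= 1/5×1/5 + 3/5×1/3 + 1/5×2/11
= 1/25 + 1/5 + 2/55 = 76/275

P = 76/275 ≈ 0.2764


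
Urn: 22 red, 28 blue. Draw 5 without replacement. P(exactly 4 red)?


Hypergeometric: C(22,4)×C(28,1)/C(50,5)
= 7315×28/2118760 = 209/2162

P(X=4) = 209/2162 ≈ 9.67%


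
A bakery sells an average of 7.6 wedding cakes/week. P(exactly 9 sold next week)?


Poisson(λ=7.6): P(X=9) = e^(-λ)×λ^k/k!
= e^(-7.6) × 7.6^9 / 9!
≈ 0.0005004514334 × 84590643.8466 / 362880 ≈ 0.116660

P(X=9) ≈ 0.116660 ≈ 11.67%


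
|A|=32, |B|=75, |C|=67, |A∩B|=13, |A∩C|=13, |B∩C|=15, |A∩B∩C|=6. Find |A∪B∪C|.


|A∪B∪C| = 32+75+67-13-13-15+6 = 139

|A∪B∪C| = 139


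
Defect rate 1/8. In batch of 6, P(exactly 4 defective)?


Binomial: P(X=4) = C(6,4)×p^4×(1-p)^2
= 15 × 1/4096 × 49/64 = 735/262144

P(X=4) = 735/262144 ≈ 0.28%


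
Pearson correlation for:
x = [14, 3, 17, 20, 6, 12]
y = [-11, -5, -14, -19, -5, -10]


n=6, Σx=72, Σy=-64, Σxy=-937, Σx²=1074, Σy²=828
r = (6×(-937) - 72×(-64))/√((6×1074 - 72²)(6×828 - (-64)²))
= -1014/√(1260×872) = -1014/√1098720 ≈ -1014/1048.1985 ≈ -0.9674

r ≈ -0.9674


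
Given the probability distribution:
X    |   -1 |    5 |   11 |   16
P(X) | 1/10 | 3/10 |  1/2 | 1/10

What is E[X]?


E[X] = Σ x·P(X=x)
= (-1)×(1/10) + (5)×(3/10) + (11)×(1/2) + (16)×(1/10)
= 17/2

E[X] = 17/2


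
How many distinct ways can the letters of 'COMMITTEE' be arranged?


Letters: 9, freq: {'C': 1, 'O': 1, 'M': 2, 'I': 1, 'T': 2, 'E': 2}
9!/(1!×1!×2!×1!×2!×2!) = 362880/8 = 45360

45360


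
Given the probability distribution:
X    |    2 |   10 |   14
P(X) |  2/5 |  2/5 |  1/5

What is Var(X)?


E[X] = 38/5
E[X²] = 404/5
Var(X) = E[X²] - (E[X])² = 404/5 - 1444/25 = 576/25

Var(X) = 576/25 ≈ 23.0400


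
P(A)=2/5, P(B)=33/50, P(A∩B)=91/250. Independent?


P(A)×P(B) = 33/125
P(A∩B) = 91/250
Not equal → NOT independent

No, not independent


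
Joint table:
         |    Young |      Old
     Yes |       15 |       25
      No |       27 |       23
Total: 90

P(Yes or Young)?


P(Yes∨Young) = P(Yes) + P(Young) - P(Yes∧Young)
= (40 + 42 - 15)/90 = 67/90

P = 67/90 ≈ 74.44%


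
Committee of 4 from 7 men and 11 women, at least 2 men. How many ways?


Count by #men:
  2M,2W: C(7,2)×C(11,2)=1155
  3M,1W: C(7,3)×C(11,1)=385
  4M,0W: C(7,4)×C(11,0)=35
Total = 1575

1575


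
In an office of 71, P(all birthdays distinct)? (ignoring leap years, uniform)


P(all different) = Π(365-i)/365 for i=0..70
= (365/365)×(364/365)×...×(295/365)
= 0.000679

P ≈ 0.0007 ≈ 0.07%


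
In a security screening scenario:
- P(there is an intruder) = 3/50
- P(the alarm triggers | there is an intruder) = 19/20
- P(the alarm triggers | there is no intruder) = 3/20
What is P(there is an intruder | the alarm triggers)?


Using Bayes' theorem:
P(A|B) = P(B|A)·P(A) / P(B)

P(the alarm triggers) = 19/20 × 3/50 + 3/20 × 47/50
= 57/1000 + 141/1000 = 99/500

P(there is an intruder|the alarm triggers) = (57/1000) / (99/500) = 19/66

P(there is an intruder|the alarm triggers) = 19/66 ≈ 28.79%


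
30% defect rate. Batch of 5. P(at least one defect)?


P(all good) = (7/10)^5 = 16807/100000
P(≥1 defect) = 83193/100000

P = 83193/100000 ≈ 83.19%


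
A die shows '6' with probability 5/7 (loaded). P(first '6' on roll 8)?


Geometric: P(X=8) = (1-p)^(k-1)×p = (2/7)^7×5/7 = 640/5764801

P(X=8) = 640/5764801 ≈ 0.01%


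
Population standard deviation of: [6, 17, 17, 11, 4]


Mean = 55/5 = 11
  (6-11)²=25
  (17-11)²=36
  (17-11)²=36
  (11-11)²=0
  (4-11)²=49
Σ(x-μ)² = 146
σ² = 146/5

σ = √(146/5) ≈ 5.4037


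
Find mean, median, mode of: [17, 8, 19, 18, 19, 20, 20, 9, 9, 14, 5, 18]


Sorted: [5, 8, 9, 9, 14, 17, 18, 18, 19, 19, 20, 20]
Mean = 176/12 = 44/3
Median = 35/2
Freq: {17: 1, 8: 1, 19: 2, 18: 2, 20: 2, 9: 2, 14: 1, 5: 1}
Mode: [9, 18, 19, 20]

Mean=44/3, Median=35/2, Mode=[9, 18, 19, 20]


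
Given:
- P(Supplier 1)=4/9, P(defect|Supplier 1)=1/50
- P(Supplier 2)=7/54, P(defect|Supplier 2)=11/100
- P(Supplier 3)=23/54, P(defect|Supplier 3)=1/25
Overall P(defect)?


P(B) = Σ P(B|Aᵢ)×P(Aᵢ)
  1/50×4/9 = 2/225
  11/100×7/54 = 77/5400
  1/25×23/54 = 23/1350
Sum = 217/5400

P(defect) = 217/5400 ≈ 4.02%


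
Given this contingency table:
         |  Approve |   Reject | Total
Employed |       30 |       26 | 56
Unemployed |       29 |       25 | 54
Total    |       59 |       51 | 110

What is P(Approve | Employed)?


P(Approve | Employed) = 30/(30+26) = 30/56 = 15/28

P(Approve|Employed) = 15/28 ≈ 53.57%


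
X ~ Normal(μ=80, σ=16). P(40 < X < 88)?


z₁=(40-80)/16=-2.5, z₂=(88-80)/16=0.5
P = Φ(0.5) - Φ(-2.5) = 0.691462 - 0.006210 = 0.685252 ≈ 0.6853

P(40 < X < 88) ≈ 0.6853


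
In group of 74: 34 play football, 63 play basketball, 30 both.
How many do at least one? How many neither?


|A∪B| = 34+63-30 = 67
Neither = 74-67 = 7

At least one: 67; Neither: 7


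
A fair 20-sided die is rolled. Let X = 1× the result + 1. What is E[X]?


E[die] = (1+20)/2 = 21/2
E[X] = 1×21/2 + 1 = 23/2

E[X] = 23/2


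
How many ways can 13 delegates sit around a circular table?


Circular arrangements of 13 distinct objects: fix one position to break rotational symmetry.
(n-1)! = 12! = 479001600

479001600


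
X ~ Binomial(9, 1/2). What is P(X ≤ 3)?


P(X ≤ 3) = Σ P(X=i) for i=0..3
P(X=0) = 1/512
P(X=1) = 9/512
P(X=2) = 9/128
P(X=3) = 21/128
Sum = 65/256

P(X ≤ 3) = 65/256 ≈ 25.39%


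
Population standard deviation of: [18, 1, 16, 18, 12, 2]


Mean = 67/6
  (18-67/6)²=1681/36
  (1-67/6)²=3721/36
  (16-67/6)²=841/36
  (18-67/6)²=1681/36
  (12-67/6)²=25/36
  (2-67/6)²=3025/36
Σ(x-μ)² = 1829/6
σ² = (1829/6)/6 = 1829/36

σ = √(1829/36) ≈ 7.1278


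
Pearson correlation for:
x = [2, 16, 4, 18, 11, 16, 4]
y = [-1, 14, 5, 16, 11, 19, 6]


n=7, Σx=71, Σy=70, Σxy=979, Σx²=993, Σy²=996
r = (7×979 - 71×70)/√((7×993 - 71²)(7×996 - 70²))
= 1883/√(1910×2072) = 1883/√3957520 ≈ 1883/1989.3517 ≈ 0.9465

r ≈ 0.9465


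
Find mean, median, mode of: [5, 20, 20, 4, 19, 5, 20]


Sorted: [4, 5, 5, 19, 20, 20, 20]
Mean = 93/7
Median = 19
Freq: {5: 2, 20: 3, 4: 1, 19: 1}
Mode: [20]

Mean=93/7, Median=19, Mode=20


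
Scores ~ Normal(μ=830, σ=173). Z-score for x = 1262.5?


z = (x - μ)/σ = (1262.5 - 830)/173 = 2.5

z = 2.5


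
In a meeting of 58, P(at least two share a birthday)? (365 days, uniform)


P(all different) = Π(365-i)/365 for i=0..57
= 0.008335
P(match) = 1 - 0.008335 = 0.991665

P ≈ 0.9917 ≈ 99.17%


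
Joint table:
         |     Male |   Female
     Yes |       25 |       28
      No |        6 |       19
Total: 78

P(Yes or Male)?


P(Yes∨Male) = P(Yes) + P(Male) - P(Yes∧Male)
= (53 + 31 - 25)/78 = 59/78

P = 59/78 ≈ 75.64%


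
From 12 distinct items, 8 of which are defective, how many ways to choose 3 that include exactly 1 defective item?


Choose 1 of the 8 defective items and 2 of the other 4 items:
C(8,1)×C(4,2) = 8×6 = 48

48


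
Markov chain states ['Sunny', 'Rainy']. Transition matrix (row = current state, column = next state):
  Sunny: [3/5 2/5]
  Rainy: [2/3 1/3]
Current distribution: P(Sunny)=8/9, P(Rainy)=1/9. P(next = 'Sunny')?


P(next=Sunny) = Σᵢ P(now=i)×P(i→Sunny)
= 8/9×3/5 + 1/9×2/3
= 8/15 + 2/27 = 82/135

P = 82/135 ≈ 0.6074


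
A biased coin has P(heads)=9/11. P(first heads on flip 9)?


Geometric: P(X=9) = (1-p)^(k-1)×p = (2/11)^8×9/11 = 2304/2357947691

P(X=9) = 2304/2357947691 ≈ 0.00%


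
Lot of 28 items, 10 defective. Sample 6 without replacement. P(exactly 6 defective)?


Hypergeometric: C(10,6)×C(18,0)/C(28,6)
= 210×1/376740 = 1/1794

P(X=6) = 1/1794 ≈ 0.06%


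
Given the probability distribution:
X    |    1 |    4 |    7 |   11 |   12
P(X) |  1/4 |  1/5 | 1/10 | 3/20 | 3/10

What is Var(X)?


E[X] = 7
E[X²] = 697/10
Var(X) = E[X²] - (E[X])² = 697/10 - 49 = 207/10

Var(X) = 207/10 ≈ 20.7000


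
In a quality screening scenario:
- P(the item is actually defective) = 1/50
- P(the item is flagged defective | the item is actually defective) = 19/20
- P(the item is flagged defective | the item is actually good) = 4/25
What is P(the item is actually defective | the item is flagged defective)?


Using Bayes' theorem:
P(A|B) = P(B|A)·P(A) / P(B)

P(the item is flagged defective) = 19/20 × 1/50 + 4/25 × 49/50
= 19/1000 + 98/625 = 879/5000

P(the item is actually defective|the item is flagged defective) = (19/1000) / (879/5000) = 95/879

P(the item is actually defective|the item is flagged defective) = 95/879 ≈ 10.81%


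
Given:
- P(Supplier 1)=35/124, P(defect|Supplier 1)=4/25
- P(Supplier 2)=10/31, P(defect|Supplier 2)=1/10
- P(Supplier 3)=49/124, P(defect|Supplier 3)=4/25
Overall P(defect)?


P(B) = Σ P(B|Aᵢ)×P(Aᵢ)
  4/25×35/124 = 7/155
  1/10×10/31 = 1/31
  4/25×49/124 = 49/775
Sum = 109/775

P(defect) = 109/775 ≈ 14.06%


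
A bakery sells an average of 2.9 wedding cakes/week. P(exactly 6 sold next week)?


Poisson(λ=2.9): P(X=6) = e^(-λ)×λ^k/k!
= e^(-2.9) × 2.9^6 / 6!
≈ 0.05502322006 × 594.823321 / 720 ≈ 0.045457

P(X=6) ≈ 0.045457 ≈ 4.55%


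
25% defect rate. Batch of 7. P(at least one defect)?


P(all good) = (3/4)^7 = 2187/16384
P(≥1 defect) = 14197/16384

P = 14197/16384 ≈ 86.65%


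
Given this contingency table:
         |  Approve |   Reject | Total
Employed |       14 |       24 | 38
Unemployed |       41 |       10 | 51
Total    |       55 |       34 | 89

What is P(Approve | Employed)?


P(Approve | Employed) = 14/(14+24) = 14/38 = 7/19

P(Approve|Employed) = 7/19 ≈ 36.84%


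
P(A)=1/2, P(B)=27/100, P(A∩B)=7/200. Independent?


P(A)×P(B) = 27/200
P(A∩B) = 7/200
Not equal → NOT independent

No, not independent


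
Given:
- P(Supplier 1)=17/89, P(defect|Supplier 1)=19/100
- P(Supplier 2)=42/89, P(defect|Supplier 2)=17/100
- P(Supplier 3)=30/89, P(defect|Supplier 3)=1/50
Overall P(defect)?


P(B) = Σ P(B|Aᵢ)×P(Aᵢ)
  19/100×17/89 = 323/8900
  17/100×42/89 = 357/4450
  1/50×30/89 = 3/445
Sum = 1097/8900

P(defect) = 1097/8900 ≈ 12.33%


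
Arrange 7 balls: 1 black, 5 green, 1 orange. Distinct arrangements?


7!/(1!×5!×1!) = 42

42


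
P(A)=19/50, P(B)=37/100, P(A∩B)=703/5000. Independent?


P(A)×P(B) = 703/5000
P(A∩B) = 703/5000
Equal ✓ → Independent

Yes, independent


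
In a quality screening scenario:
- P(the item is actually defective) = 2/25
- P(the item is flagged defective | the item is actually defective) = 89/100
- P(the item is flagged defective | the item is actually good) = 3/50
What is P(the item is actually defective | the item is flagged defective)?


Using Bayes' theorem:
P(A|B) = P(B|A)·P(A) / P(B)

P(the item is flagged defective) = 89/100 × 2/25 + 3/50 × 23/25
= 89/1250 + 69/1250 = 79/625

P(the item is actually defective|the item is flagged defective) = (89/1250) / (79/625) = 89/158

P(the item is actually defective|the item is flagged defective) = 89/158 ≈ 56.33%


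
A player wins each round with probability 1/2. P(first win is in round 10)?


Geometric: P(X=10) = (1-p)^(k-1)×p = (1/2)^9×1/2 = 1/1024

P(X=10) = 1/1024 ≈ 0.10%


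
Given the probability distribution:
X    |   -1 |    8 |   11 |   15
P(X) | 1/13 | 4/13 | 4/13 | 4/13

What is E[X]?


E[X] = Σ x·P(X=x)
= (-1)×(1/13) + (8)×(4/13) + (11)×(4/13) + (15)×(4/13)
= 135/13

E[X] = 135/13


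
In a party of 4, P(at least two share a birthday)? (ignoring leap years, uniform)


P(all different) = Π(365-i)/365 for i=0..3
= 0.983644
P(match) = 1 - 0.983644 = 0.016356

P ≈ 0.0164 ≈ 1.64%


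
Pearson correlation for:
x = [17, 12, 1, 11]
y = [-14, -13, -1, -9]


n=4, Σx=41, Σy=-37, Σxy=-494, Σx²=555, Σy²=447
r = (4×(-494) - 41×(-37))/√((4×555 - 41²)(4×447 - (-37)²))
= -459/√(539×419) = -459/√225841 ≈ -459/475.2273 ≈ -0.9659

r ≈ -0.9659


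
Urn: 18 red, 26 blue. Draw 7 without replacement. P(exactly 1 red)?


Hypergeometric: C(18,1)×C(26,6)/C(44,7)
= 18×230230/38320568 = 7245/66994

P(X=1) = 7245/66994 ≈ 10.81%


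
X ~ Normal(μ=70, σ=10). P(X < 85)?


z = (85-70)/10 = 1.5
P(Z < 1.5) = 0.9332

P(X < 85) ≈ 0.9332


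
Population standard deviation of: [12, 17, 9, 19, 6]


Mean = 63/5
  (12-63/5)²=9/25
  (17-63/5)²=484/25
  (9-63/5)²=324/25
  (19-63/5)²=1024/25
  (6-63/5)²=1089/25
Σ(x-μ)² = 586/5
σ² = (586/5)/5 = 586/25

σ = √(586/25) ≈ 4.8415


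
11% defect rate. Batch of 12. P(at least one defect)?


P(all good) = (89/100)^12 = 246990403565262140303521/1000000000000000000000000
P(≥1 defect) = 753009596434737859696479/1000000000000000000000000

P = 753009596434737859696479/1000000000000000000000000 ≈ 75.30%


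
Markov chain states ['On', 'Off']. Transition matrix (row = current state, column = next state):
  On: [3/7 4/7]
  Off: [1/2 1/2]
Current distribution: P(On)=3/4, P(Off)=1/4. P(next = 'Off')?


P(next=Off) = Σᵢ P(now=i)×P(i→Off)
= 3/4×4/7 + 1/4×1/2
= 3/7 + 1/8 = 31/56

P = 31/56 ≈ 0.5536


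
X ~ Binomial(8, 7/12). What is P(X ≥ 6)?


P(X ≥ 6) = Σ P(X=i) for i=6..8
P(X=6) = 20588575/107495424
P(X=7) = 4117715/53747712
P(X=8) = 5764801/429981696
Sum = 40353607/143327232

P(X ≥ 6) = 40353607/143327232 ≈ 28.15%


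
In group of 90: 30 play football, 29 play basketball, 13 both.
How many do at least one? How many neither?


|A∪B| = 30+29-13 = 46
Neither = 90-46 = 44

At least one: 46; Neither: 44


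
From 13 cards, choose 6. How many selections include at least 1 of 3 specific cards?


Complement: C(13,6) - C(10,6) = 1716 - 210 = 1506

1506


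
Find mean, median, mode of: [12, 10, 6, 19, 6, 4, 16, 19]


Sorted: [4, 6, 6, 10, 12, 16, 19, 19]
Mean = 92/8 = 23/2
Median = 11
Freq: {12: 1, 10: 1, 6: 2, 19: 2, 4: 1, 16: 1}
Mode: [6, 19]

Mean=23/2, Median=11, Mode=[6, 19]


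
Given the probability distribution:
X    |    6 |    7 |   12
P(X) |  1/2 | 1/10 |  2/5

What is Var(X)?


E[X] = 17/2
E[X²] = 161/2
Var(X) = E[X²] - (E[X])² = 161/2 - 289/4 = 33/4

Var(X) = 33/4 ≈ 8.2500


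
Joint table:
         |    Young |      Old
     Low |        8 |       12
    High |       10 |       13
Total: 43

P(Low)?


P(Low) = (8+12)/43 = 20/43

P(Low) = 20/43 ≈ 46.51%


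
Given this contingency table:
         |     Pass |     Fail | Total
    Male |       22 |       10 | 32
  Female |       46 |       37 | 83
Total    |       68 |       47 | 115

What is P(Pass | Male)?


P(Pass | Male) = 22/(22+10) = 22/32 = 11/16

P(Pass|Male) = 11/16 ≈ 68.75%


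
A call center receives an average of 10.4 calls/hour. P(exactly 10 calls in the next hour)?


Poisson(λ=10.4): P(X=10) = e^(-λ)×λ^k/k!
= e^(-10.4) × 10.4^10 / 10!
≈ 3.043248301e-05 × 14802442849.2 / 3628800 ≈ 0.124139

P(X=10) ≈ 0.124139 ≈ 12.41%


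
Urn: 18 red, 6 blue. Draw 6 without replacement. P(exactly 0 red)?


Hypergeometric: C(18,0)×C(6,6)/C(24,6)
= 1×1/134596 = 1/134596

P(X=0) = 1/134596 ≈ 0.00%


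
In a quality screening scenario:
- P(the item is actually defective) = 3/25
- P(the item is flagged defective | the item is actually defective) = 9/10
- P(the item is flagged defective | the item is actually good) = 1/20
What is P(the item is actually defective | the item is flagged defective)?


Using Bayes' theorem:
P(A|B) = P(B|A)·P(A) / P(B)

P(the item is flagged defective) = 9/10 × 3/25 + 1/20 × 22/25
= 27/250 + 11/250 = 19/125

P(the item is actually defective|the item is flagged defective) = (27/250) / (19/125) = 27/38

P(the item is actually defective|the item is flagged defective) = 27/38 ≈ 71.05%


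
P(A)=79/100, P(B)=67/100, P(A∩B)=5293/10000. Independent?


P(A)×P(B) = 5293/10000
P(A∩B) = 5293/10000
Equal ✓ → Independent

Yes, independent


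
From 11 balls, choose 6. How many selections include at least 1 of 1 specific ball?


Complement: C(11,6) - C(10,6) = 462 - 210 = 252

252


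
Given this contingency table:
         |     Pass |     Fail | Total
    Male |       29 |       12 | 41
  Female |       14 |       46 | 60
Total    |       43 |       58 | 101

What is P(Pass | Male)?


P(Pass | Male) = 29/(29+12) = 29/41

P(Pass|Male) = 29/41 ≈ 70.73%


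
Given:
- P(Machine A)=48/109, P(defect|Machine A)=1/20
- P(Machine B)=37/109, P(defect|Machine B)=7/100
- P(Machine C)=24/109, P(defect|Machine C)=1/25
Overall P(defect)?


P(B) = Σ P(B|Aᵢ)×P(Aᵢ)
  1/20×48/109 = 12/545
  7/100×37/109 = 259/10900
  1/25×24/109 = 24/2725
Sum = 119/2180

P(defect) = 119/2180 ≈ 5.46%
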